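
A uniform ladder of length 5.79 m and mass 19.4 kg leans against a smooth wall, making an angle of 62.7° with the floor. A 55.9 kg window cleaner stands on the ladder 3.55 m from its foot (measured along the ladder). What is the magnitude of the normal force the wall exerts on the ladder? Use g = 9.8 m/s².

Sum moments about the foot of the ladder (the floor normal and friction both act there and drop out).
Ladder weight 19.4×9.8 = 190.1 N acts at 2.895 m along the ladder; its horizontal arm is 2.895·cos62.7° = 1.328 m → τ = 252.5 N·m clockwise.
Window cleaner: 55.9×9.8 = 547.8 N at 3.55 m → arm 1.628 m → τ = 891.8 N·m clockwise.
Wall normal N acts horizontally at the top; its moment arm is the height L sinθ = 5.79·sin62.7° = 5.145 m, counterclockwise.
Balancing moments: N × 5.145 = 1144, giving N = 222 N.

N_wall ≈ 222 N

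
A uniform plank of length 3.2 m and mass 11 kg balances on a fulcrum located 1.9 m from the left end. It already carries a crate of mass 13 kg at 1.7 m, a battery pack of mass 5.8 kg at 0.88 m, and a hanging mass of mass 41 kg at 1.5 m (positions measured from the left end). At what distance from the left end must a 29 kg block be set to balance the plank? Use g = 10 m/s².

x ≈ 2.87 m from the left end

Sum moments about the fulcrum (at 1.9 m from the left end) (the support reaction has zero arm there).
Beam weight: 11 × 10 = 110 N down at 1.6 m → arm 0.3 m, τ = 110 × 0.3 = 33 N·m counterclockwise.
Crate: 13 × 10 = 130 N down at 1.7 m → arm 0.2 m, τ = 130 × 0.2 = 26 N·m counterclockwise.
Battery pack: 5.8 × 10 = 58 N down at 0.88 m → arm 1.02 m, τ = 58 × 1.02 = 59.16 N·m counterclockwise.
Hanging mass: 41 × 10 = 410 N down at 1.5 m → arm 0.4 m, τ = 410 × 0.4 = 164 N·m counterclockwise.
Net moment of existing loads = 282.2 N·m counterclockwise.
The block weighs 29 × 10 = 290 N and must supply an equal clockwise moment, so its lever arm about the fulcrum is 282.2 / 290 = 0.973 m.
That puts it at 1.9 + 0.973 = 2.87 m from the left end.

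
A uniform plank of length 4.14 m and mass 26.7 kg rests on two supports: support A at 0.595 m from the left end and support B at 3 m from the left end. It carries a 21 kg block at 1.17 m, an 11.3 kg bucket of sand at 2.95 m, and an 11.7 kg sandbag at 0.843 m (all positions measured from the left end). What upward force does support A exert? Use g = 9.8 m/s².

R_A ≈ 363 N

Take moments about support B.
Beam weight: 26.7 × 9.8 = 261.7 N down at 2.07 m → arm 0.93 m, τ = 261.7 × 0.93 = 243.4 N·m counterclockwise.
Block: 21 × 9.8 = 205.8 N down at 1.17 m → arm 1.83 m, τ = 205.8 × 1.83 = 376.6 N·m counterclockwise.
Bucket of sand: 11.3 × 9.8 = 110.7 N down at 2.95 m → arm 0.05 m, τ = 110.7 × 0.05 = 5.535 N·m counterclockwise.
Sandbag: 11.7 × 9.8 = 114.7 N down at 0.843 m → arm 2.157 m, τ = 114.7 × 2.157 = 247.4 N·m counterclockwise.
Net load moment about support B = 872.9 N·m counterclockwise.
Reaction R at support A is upward at 0.595 m, arm 2.405 m → moment R × 2.405 clockwise.
Setting net torque to zero: R × 2.405 = 872.9 → R = 363 N.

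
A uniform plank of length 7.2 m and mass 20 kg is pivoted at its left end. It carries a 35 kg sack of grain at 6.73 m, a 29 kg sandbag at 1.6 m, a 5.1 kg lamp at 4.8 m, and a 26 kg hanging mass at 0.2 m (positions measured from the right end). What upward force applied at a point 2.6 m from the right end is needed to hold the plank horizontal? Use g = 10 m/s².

F ≈ 968 N

Take moments about the left end.
Beam weight: 20 × 10 = 200 N down at 3.6 m → arm 3.6 m, τ = 200 × 3.6 = 720 N·m clockwise.
Sack of grain: 35 × 10 = 350 N down at 6.73 m → arm 0.47 m, τ = 350 × 0.47 = 164.5 N·m clockwise.
Sandbag: 29 × 10 = 290 N down at 1.6 m → arm 5.6 m, τ = 290 × 5.6 = 1624 N·m clockwise.
Lamp: 5.1 × 10 = 51 N down at 4.8 m → arm 2.4 m, τ = 51 × 2.4 = 122.4 N·m clockwise.
Hanging mass: 26 × 10 = 260 N down at 0.2 m → arm 7 m, τ = 260 × 7 = 1820 N·m clockwise.
Net moment of the loads = 4451 N·m clockwise.
The upward force F acts at a point 2.6 m from the right end, arm 4.6 m, giving F × 4.6 counterclockwise.
Στ = 0 ⇒ F × 4.6 = 4451 ⇒ F = 4451 / 4.6 = 968 N.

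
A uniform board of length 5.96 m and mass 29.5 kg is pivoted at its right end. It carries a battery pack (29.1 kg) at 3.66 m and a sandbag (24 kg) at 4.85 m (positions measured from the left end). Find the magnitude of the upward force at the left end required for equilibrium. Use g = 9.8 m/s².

F ≈ 298 N

Take moments about the right end.
Beam weight: 29.5 × 9.8 = 289.1 N down at 2.98 m → arm 2.98 m, τ = 289.1 × 2.98 = 861.5 N·m counterclockwise.
Battery pack: 29.1 × 9.8 = 285.2 N down at 3.66 m → arm 2.3 m, τ = 285.2 × 2.3 = 656 N·m counterclockwise.
Sandbag: 24 × 9.8 = 235.2 N down at 4.85 m → arm 1.11 m, τ = 235.2 × 1.11 = 261.1 N·m counterclockwise.
Net moment of the loads = 1779 N·m counterclockwise.
The upward force F acts at the left end, arm 5.96 m, giving F × 5.96 clockwise.
Setting net torque to zero: F × 5.96 = 1779 → F = 1779 / 5.96 = 298 N.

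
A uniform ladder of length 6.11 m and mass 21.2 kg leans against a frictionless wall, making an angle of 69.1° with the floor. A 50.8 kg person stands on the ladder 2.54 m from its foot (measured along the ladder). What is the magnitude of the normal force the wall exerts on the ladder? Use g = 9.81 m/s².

Taking torques about the foot of the ladder:
Ladder weight 21.2×9.81 = 208 N acts at 3.055 m along the ladder; its horizontal arm is 3.055·cos69.1° = 1.09 m → τ = 226.7 N·m clockwise.
Person: 50.8×9.81 = 498.3 N at 2.54 m → arm 0.9061 m → τ = 451.5 N·m clockwise.
Wall normal N acts horizontally at the top; its moment arm is the height L sinθ = 6.11·sin69.1° = 5.708 m, counterclockwise.
Setting net torque to zero: N × 5.708 = 678.2 → N = 119 N.

N_wall ≈ 119 N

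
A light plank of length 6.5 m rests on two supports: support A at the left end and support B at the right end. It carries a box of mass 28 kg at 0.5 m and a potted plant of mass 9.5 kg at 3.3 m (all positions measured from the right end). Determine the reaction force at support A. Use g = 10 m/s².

Choose support B as the axis so its reaction then has zero moment arm.
Box: 28 × 10 = 280 N down at 0.5 m → arm 0.5 m, τ = 280 × 0.5 = 140 N·m counterclockwise.
Potted plant: 9.5 × 10 = 95 N down at 3.3 m → arm 3.3 m, τ = 95 × 3.3 = 313.5 N·m counterclockwise.
Net load moment about support B = 453.5 N·m counterclockwise.
Reaction R at support A is upward at 6.5 m, arm 6.5 m → moment R × 6.5 clockwise.
Setting net torque to zero: R × 6.5 = 453.5 → R = 69.8 N.

R_A ≈ 69.8 N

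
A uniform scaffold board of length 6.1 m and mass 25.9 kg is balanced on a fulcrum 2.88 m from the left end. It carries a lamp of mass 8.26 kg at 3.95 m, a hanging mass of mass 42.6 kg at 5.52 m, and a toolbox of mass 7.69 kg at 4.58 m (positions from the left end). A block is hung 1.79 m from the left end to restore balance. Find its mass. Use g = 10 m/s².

m ≈ 127 kg

Choose the fulcrum (at 2.88 m from the left end) as the axis so the support reaction has zero arm there.
Beam weight: 25.9 × 10 = 259 N down at 3.05 m → arm 0.17 m, τ = 259 × 0.17 = 44.03 N·m clockwise.
Lamp: 8.26 × 10 = 82.6 N down at 3.95 m → arm 1.07 m, τ = 82.6 × 1.07 = 88.38 N·m clockwise.
Hanging mass: 42.6 × 10 = 426 N down at 5.52 m → arm 2.64 m, τ = 426 × 2.64 = 1125 N·m clockwise.
Toolbox: 7.69 × 10 = 76.9 N down at 4.58 m → arm 1.7 m, τ = 76.9 × 1.7 = 130.7 N·m clockwise.
Net moment of known loads = 1388 N·m clockwise.
An unknown mass m at 1.79 m has arm 1.09 m; its moment is m·g·1.09 counterclockwise.
For rotational equilibrium, m × 10 × 1.09 = 1388, so m = 1388 / (10 × 1.09) = 127 kg.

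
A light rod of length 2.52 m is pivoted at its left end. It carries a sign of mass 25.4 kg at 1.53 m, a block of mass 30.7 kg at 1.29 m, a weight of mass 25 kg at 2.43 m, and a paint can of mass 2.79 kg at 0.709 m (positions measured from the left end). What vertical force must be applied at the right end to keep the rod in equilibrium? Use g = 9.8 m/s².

F ≈ 549 N

Sum moments about the left end (the unknown pivot reaction has zero arm there).
Sign: 25.4 × 9.8 = 248.9 N down at 1.53 m → arm 1.53 m, τ = 248.9 × 1.53 = 380.8 N·m clockwise.
Block: 30.7 × 9.8 = 300.9 N down at 1.29 m → arm 1.29 m, τ = 300.9 × 1.29 = 388.2 N·m clockwise.
Weight: 25 × 9.8 = 245 N down at 2.43 m → arm 2.43 m, τ = 245 × 2.43 = 595.4 N·m clockwise.
Paint can: 2.79 × 9.8 = 27.34 N down at 0.709 m → arm 0.709 m, τ = 27.34 × 0.709 = 19.38 N·m clockwise.
Net moment of the loads = 1384 N·m clockwise.
The upward force F acts at the right end, arm 2.52 m, giving F × 2.52 counterclockwise.
Balancing moments: F × 2.52 = 1384, giving F = 1384 / 2.52 = 549 N.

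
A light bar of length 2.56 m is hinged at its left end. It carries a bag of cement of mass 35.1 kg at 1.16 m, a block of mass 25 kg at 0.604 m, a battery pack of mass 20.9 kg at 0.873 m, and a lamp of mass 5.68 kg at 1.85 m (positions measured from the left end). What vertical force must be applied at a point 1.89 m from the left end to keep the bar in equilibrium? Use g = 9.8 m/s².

Sum moments about the left end (the unknown pivot reaction has zero arm there).
Bag of cement: 35.1 × 9.8 = 344 N down at 1.16 m → arm 1.16 m, τ = 344 × 1.16 = 399 N·m clockwise.
Block: 25 × 9.8 = 245 N down at 0.604 m → arm 0.604 m, τ = 245 × 0.604 = 148 N·m clockwise.
Battery pack: 20.9 × 9.8 = 204.8 N down at 0.873 m → arm 0.873 m, τ = 204.8 × 0.873 = 178.8 N·m clockwise.
Lamp: 5.68 × 9.8 = 55.66 N down at 1.85 m → arm 1.85 m, τ = 55.66 × 1.85 = 103 N·m clockwise.
Net moment of the loads = 828.8 N·m clockwise.
The upward force F acts at a point 1.89 m from the left end, arm 1.89 m, giving F × 1.89 counterclockwise.
Setting net torque to zero: F × 1.89 = 828.8 → F = 828.8 / 1.89 = 439 N.

F ≈ 439 N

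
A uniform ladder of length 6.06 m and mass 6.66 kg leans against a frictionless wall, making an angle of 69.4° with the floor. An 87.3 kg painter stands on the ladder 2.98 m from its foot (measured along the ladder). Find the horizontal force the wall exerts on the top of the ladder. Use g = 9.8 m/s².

Choose the foot of the ladder as the axis so the floor normal and friction both act there and drop out.
Ladder weight 6.66×9.8 = 65.27 N acts at 3.03 m along the ladder; its horizontal arm is 3.03·cos69.4° = 1.066 m → τ = 69.58 N·m clockwise.
Painter: 87.3×9.8 = 855.5 N at 2.98 m → arm 1.048 m → τ = 896.6 N·m clockwise.
Wall normal N acts horizontally at the top; its moment arm is the height L sinθ = 6.06·sin69.4° = 5.673 m, counterclockwise.
Setting net torque to zero: N × 5.673 = 966.2 → N = 170 N.

N_wall ≈ 170 N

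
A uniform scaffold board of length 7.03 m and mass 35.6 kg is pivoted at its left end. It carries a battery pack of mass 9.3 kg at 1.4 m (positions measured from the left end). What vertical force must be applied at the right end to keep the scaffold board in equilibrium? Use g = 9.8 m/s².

Taking torques about the left end:
Beam weight: 35.6 × 9.8 = 348.9 N down at 3.515 m → arm 3.515 m, τ = 348.9 × 3.515 = 1226 N·m clockwise.
Battery pack: 9.3 × 9.8 = 91.14 N down at 1.4 m → arm 1.4 m, τ = 91.14 × 1.4 = 127.6 N·m clockwise.
Net moment of the loads = 1354 N·m clockwise.
The upward force F acts at the right end, arm 7.03 m, giving F × 7.03 counterclockwise.
Balancing moments: F × 7.03 = 1354, giving F = 1354 / 7.03 = 193 N.

F ≈ 193 N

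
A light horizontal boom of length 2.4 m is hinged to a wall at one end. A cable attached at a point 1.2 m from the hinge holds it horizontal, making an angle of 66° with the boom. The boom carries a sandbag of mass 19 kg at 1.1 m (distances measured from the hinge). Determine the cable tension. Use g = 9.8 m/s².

Choose the hinge as the axis so the unknown hinge reaction has zero arm there.
Sandbag: 19 × 9.8 = 186.2 N down at 1.1 m → arm 1.1 m, τ = 186.2 × 1.1 = 204.8 N·m clockwise.
Total clockwise load moment = 204.8 N·m.
The cable tension T acts at 1.2 m; only its component perpendicular to the boom, T sinθ, produces torque. sin 66° = 0.9135.
Στ = 0 ⇒ T × 1.2 × 0.9135 = 204.8 ⇒ T = 204.8 / 1.096 = 187 N.

T ≈ 187 N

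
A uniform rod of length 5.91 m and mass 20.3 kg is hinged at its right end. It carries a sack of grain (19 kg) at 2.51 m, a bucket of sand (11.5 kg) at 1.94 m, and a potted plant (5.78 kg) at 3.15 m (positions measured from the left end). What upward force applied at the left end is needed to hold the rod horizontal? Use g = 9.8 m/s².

F ≈ 309 N

Choose the right end as the axis so the unknown pivot reaction has zero arm there.
Beam weight: 20.3 × 9.8 = 198.9 N down at 2.955 m → arm 2.955 m, τ = 198.9 × 2.955 = 587.7 N·m counterclockwise.
Sack of grain: 19 × 9.8 = 186.2 N down at 2.51 m → arm 3.4 m, τ = 186.2 × 3.4 = 633.1 N·m counterclockwise.
Bucket of sand: 11.5 × 9.8 = 112.7 N down at 1.94 m → arm 3.97 m, τ = 112.7 × 3.97 = 447.4 N·m counterclockwise.
Potted plant: 5.78 × 9.8 = 56.64 N down at 3.15 m → arm 2.76 m, τ = 56.64 × 2.76 = 156.3 N·m counterclockwise.
Net moment of the loads = 1825 N·m counterclockwise.
The upward force F acts at the left end, arm 5.91 m, giving F × 5.91 clockwise.
Στ = 0 ⇒ F × 5.91 = 1825 ⇒ F = 1825 / 5.91 = 309 N.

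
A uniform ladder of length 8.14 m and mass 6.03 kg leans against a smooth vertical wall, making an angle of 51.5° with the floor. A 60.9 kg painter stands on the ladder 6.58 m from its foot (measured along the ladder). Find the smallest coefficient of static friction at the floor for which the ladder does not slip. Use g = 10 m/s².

Sum moments about the foot of the ladder (the floor normal and friction both act there and drop out).
Ladder weight 6.03×10 = 60.3 N acts at 4.07 m along the ladder; its horizontal arm is 4.07·cos51.5° = 2.534 m → τ = 152.8 N·m clockwise.
Painter: 60.9×10 = 609 N at 6.58 m → arm 4.096 m → τ = 2494 N·m clockwise.
Wall normal N acts horizontally at the top; its moment arm is the height L sinθ = 8.14·sin51.5° = 6.37 m, counterclockwise.
Balancing moments: N × 6.37 = 2647, giving N = 415.5 N.
ΣFx = 0 ⇒ f = N_wall = 415.5 N. ΣFy = 0 ⇒ N_floor = 669.3 N.
μ_min = f / N_floor = 415.5 / 669.3 = 0.621.

μ_min ≈ 0.621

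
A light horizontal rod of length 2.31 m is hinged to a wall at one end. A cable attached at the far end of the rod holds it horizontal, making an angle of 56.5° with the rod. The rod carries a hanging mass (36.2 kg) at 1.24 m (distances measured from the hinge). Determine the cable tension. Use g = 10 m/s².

Choose the hinge as the axis so the unknown hinge reaction has zero arm there.
Hanging mass: 36.2 × 10 = 362 N down at 1.24 m → arm 1.24 m, τ = 362 × 1.24 = 448.9 N·m clockwise.
Total clockwise load moment = 448.9 N·m.
The cable tension T acts at 2.31 m; only its component perpendicular to the rod, T sinθ, produces torque. sin 56.5° = 0.8339.
Στ = 0 ⇒ T × 2.31 × 0.8339 = 448.9 ⇒ T = 448.9 / 1.926 = 233 N.

T ≈ 233 N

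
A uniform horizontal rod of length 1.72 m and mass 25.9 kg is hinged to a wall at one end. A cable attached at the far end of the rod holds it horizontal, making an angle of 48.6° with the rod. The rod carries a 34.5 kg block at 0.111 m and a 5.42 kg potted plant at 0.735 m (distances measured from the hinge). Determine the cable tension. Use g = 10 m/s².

T ≈ 233 N

Sum moments about the hinge (the unknown hinge reaction has zero arm there).
Beam weight: 25.9 × 10 = 259 N down at 0.86 m → arm 0.86 m, τ = 259 × 0.86 = 222.7 N·m clockwise.
Block: 34.5 × 10 = 345 N down at 0.111 m → arm 0.111 m, τ = 345 × 0.111 = 38.3 N·m clockwise.
Potted plant: 5.42 × 10 = 54.2 N down at 0.735 m → arm 0.735 m, τ = 54.2 × 0.735 = 39.84 N·m clockwise.
Total clockwise load moment = 300.8 N·m.
The cable tension T acts at 1.72 m; only its component perpendicular to the rod, T sinθ, produces torque. sin 48.6° = 0.7501.
Balancing moments: T × 1.72 × 0.7501 = 300.8, giving T = 300.8 / 1.29 = 233 N.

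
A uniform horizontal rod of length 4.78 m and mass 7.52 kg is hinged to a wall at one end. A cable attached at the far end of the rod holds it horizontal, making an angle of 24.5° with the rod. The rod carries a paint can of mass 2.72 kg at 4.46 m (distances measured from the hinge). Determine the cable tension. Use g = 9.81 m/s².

T ≈ 149 N

Choose the hinge as the axis so the unknown hinge reaction has zero arm there.
Beam weight: 7.52 × 9.81 = 73.77 N down at 2.39 m → arm 2.39 m, τ = 73.77 × 2.39 = 176.3 N·m clockwise.
Paint can: 2.72 × 9.81 = 26.68 N down at 4.46 m → arm 4.46 m, τ = 26.68 × 4.46 = 119 N·m clockwise.
Total clockwise load moment = 295.3 N·m.
The cable tension T acts at 4.78 m; only its component perpendicular to the rod, T sinθ, produces torque. sin 24.5° = 0.4147.
Setting net torque to zero: T × 4.78 × 0.4147 = 295.3 → T = 295.3 / 1.982 = 149 N.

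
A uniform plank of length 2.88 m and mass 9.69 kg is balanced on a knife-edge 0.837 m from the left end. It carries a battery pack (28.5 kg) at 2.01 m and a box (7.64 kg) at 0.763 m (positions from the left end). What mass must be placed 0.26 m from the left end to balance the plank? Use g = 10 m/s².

m ≈ 67.1 kg

Sum moments about the knife-edge (at 0.837 m from the left end) (the support reaction has zero arm there).
Beam weight: 9.69 × 10 = 96.9 N down at 1.44 m → arm 0.603 m, τ = 96.9 × 0.603 = 58.43 N·m clockwise.
Battery pack: 28.5 × 10 = 285 N down at 2.01 m → arm 1.173 m, τ = 285 × 1.173 = 334.3 N·m clockwise.
Box: 7.64 × 10 = 76.4 N down at 0.763 m → arm 0.074 m, τ = 76.4 × 0.074 = 5.654 N·m counterclockwise.
Net moment of known loads = 387.1 N·m clockwise.
An unknown mass m at 0.26 m has arm 0.577 m; its moment is m·g·0.577 counterclockwise.
For rotational equilibrium, m × 10 × 0.577 = 387.1, so m = 387.1 / (10 × 0.577) = 67.1 kg.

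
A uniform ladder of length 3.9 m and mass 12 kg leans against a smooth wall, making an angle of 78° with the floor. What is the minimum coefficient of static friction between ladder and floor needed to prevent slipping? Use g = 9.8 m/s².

About the foot of the ladder:
Ladder weight 12×9.8 = 117.6 N acts at 1.95 m along the ladder; its horizontal arm is 1.95·cos78° = 0.4054 m → τ = 47.68 N·m clockwise.
Wall normal N acts horizontally at the top; its moment arm is the height L sinθ = 3.9·sin78° = 3.815 m, counterclockwise.
For rotational equilibrium, N × 3.815 = 47.68, so N = 12.5 N.
ΣFx = 0 ⇒ f = N_wall = 12.5 N. ΣFy = 0 ⇒ N_floor = 117.6 N.
μ_min = f / N_floor = 12.5 / 117.6 = 0.106.

μ_min ≈ 0.106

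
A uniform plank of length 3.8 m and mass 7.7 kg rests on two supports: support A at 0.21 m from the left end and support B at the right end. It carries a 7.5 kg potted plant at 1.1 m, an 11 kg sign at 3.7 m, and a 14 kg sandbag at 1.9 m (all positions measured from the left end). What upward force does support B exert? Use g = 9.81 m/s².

R_B ≈ 223 N

Take moments about support A.
Beam weight: 7.7 × 9.81 = 75.54 N down at 1.9 m → arm 1.69 m, τ = 75.54 × 1.69 = 127.7 N·m clockwise.
Potted plant: 7.5 × 9.81 = 73.58 N down at 1.1 m → arm 0.89 m, τ = 73.58 × 0.89 = 65.49 N·m clockwise.
Sign: 11 × 9.81 = 107.9 N down at 3.7 m → arm 3.49 m, τ = 107.9 × 3.49 = 376.6 N·m clockwise.
Sandbag: 14 × 9.81 = 137.3 N down at 1.9 m → arm 1.69 m, τ = 137.3 × 1.69 = 232 N·m clockwise.
Net load moment about support A = 801.8 N·m clockwise.
Reaction R at support B is upward at 3.8 m, arm 3.59 m → moment R × 3.59 counterclockwise.
Balancing moments: R × 3.59 = 801.8, giving R = 223 N.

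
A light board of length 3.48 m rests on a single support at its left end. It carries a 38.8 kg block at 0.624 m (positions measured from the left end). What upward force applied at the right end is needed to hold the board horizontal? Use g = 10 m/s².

F ≈ 69.6 N

Choose the left end as the axis so the unknown pivot reaction has zero arm there.
Block: 38.8 × 10 = 388 N down at 0.624 m → arm 0.624 m, τ = 388 × 0.624 = 242.1 N·m clockwise.
Net moment of the loads = 242.1 N·m clockwise.
The upward force F acts at the right end, arm 3.48 m, giving F × 3.48 counterclockwise.
Balancing moments: F × 3.48 = 242.1, giving F = 242.1 / 3.48 = 69.6 N.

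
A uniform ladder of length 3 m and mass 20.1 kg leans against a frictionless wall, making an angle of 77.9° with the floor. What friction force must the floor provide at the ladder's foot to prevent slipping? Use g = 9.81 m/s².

f ≈ 21.1 N

Sum moments about the foot of the ladder (the floor normal and friction both act there and drop out).
Ladder weight 20.1×9.81 = 197.2 N acts at 1.5 m along the ladder; its horizontal arm is 1.5·cos77.9° = 0.3144 m → τ = 62 N·m clockwise.
Wall normal N acts horizontally at the top; its moment arm is the height L sinθ = 3·sin77.9° = 2.933 m, counterclockwise.
For rotational equilibrium, N × 2.933 = 62, so N = 21.1 N.
ΣFx = 0: friction at the foot balances the wall's push, so f = N_wall = 21.1 N.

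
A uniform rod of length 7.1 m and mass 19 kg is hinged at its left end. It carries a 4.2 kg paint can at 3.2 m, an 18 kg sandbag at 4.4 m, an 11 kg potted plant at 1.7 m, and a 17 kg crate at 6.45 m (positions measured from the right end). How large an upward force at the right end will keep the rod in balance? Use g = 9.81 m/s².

F ≈ 280 N

Taking torques about the left end:
Beam weight: 19 × 9.81 = 186.4 N down at 3.55 m → arm 3.55 m, τ = 186.4 × 3.55 = 661.7 N·m clockwise.
Paint can: 4.2 × 9.81 = 41.2 N down at 3.2 m → arm 3.9 m, τ = 41.2 × 3.9 = 160.7 N·m clockwise.
Sandbag: 18 × 9.81 = 176.6 N down at 4.4 m → arm 2.7 m, τ = 176.6 × 2.7 = 476.8 N·m clockwise.
Potted plant: 11 × 9.81 = 107.9 N down at 1.7 m → arm 5.4 m, τ = 107.9 × 5.4 = 582.7 N·m clockwise.
Crate: 17 × 9.81 = 166.8 N down at 6.45 m → arm 0.65 m, τ = 166.8 × 0.65 = 108.4 N·m clockwise.
Net moment of the loads = 1990 N·m clockwise.
The upward force F acts at the right end, arm 7.1 m, giving F × 7.1 counterclockwise.
Στ = 0 ⇒ F × 7.1 = 1990 ⇒ F = 1990 / 7.1 = 280 N.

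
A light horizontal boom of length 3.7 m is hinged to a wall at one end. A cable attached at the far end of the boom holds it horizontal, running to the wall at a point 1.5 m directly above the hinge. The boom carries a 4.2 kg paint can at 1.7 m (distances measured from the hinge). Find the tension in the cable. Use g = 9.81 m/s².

Take moments about the hinge.
Paint can: 4.2 × 9.81 = 41.2 N down at 1.7 m → arm 1.7 m, τ = 41.2 × 1.7 = 70.04 N·m clockwise.
Total clockwise load moment = 70.04 N·m.
The cable tension T acts at 3.7 m; only its component perpendicular to the boom, T sinθ, produces torque. sinθ = h/√(h²+d²) = 1.5/√(1.5²+3.7²) = 0.3757.
Balancing moments: T × 3.7 × 0.3757 = 70.04, giving T = 70.04 / 1.39 = 50.4 N.

T ≈ 50.4 N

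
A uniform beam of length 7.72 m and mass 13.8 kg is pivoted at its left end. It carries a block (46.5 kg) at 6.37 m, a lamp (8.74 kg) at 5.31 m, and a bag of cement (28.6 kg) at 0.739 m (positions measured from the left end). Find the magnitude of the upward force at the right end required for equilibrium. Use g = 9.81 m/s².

Choose the left end as the axis so the unknown pivot reaction has zero arm there.
Beam weight: 13.8 × 9.81 = 135.4 N down at 3.86 m → arm 3.86 m, τ = 135.4 × 3.86 = 522.6 N·m clockwise.
Block: 46.5 × 9.81 = 456.2 N down at 6.37 m → arm 6.37 m, τ = 456.2 × 6.37 = 2906 N·m clockwise.
Lamp: 8.74 × 9.81 = 85.74 N down at 5.31 m → arm 5.31 m, τ = 85.74 × 5.31 = 455.3 N·m clockwise.
Bag of cement: 28.6 × 9.81 = 280.6 N down at 0.739 m → arm 0.739 m, τ = 280.6 × 0.739 = 207.4 N·m clockwise.
Net moment of the loads = 4091 N·m clockwise.
The upward force F acts at the right end, arm 7.72 m, giving F × 7.72 counterclockwise.
Setting net torque to zero: F × 7.72 = 4091 → F = 4091 / 7.72 = 530 N.

F ≈ 530 N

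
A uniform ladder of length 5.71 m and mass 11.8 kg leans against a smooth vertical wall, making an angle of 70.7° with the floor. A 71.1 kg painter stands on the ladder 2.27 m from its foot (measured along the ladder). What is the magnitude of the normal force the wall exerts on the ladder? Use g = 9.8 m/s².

N_wall ≈ 117 N

Choose the foot of the ladder as the axis so the floor normal and friction both act there and drop out.
Ladder weight 11.8×9.8 = 115.6 N acts at 2.855 m along the ladder; its horizontal arm is 2.855·cos70.7° = 0.9436 m → τ = 109.1 N·m clockwise.
Painter: 71.1×9.8 = 696.8 N at 2.27 m → arm 0.7503 m → τ = 522.8 N·m clockwise.
Wall normal N acts horizontally at the top; its moment arm is the height L sinθ = 5.71·sin70.7° = 5.389 m, counterclockwise.
Στ = 0 ⇒ N × 5.389 = 631.9 ⇒ N = 117 N.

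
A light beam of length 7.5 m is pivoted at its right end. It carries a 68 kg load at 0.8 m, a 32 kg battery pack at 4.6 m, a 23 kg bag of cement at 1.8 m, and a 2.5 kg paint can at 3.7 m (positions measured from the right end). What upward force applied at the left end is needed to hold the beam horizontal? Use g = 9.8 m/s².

F ≈ 330 N

About the right end:
Load: 68 × 9.8 = 666.4 N down at 0.8 m → arm 0.8 m, τ = 666.4 × 0.8 = 533.1 N·m counterclockwise.
Battery pack: 32 × 9.8 = 313.6 N down at 4.6 m → arm 4.6 m, τ = 313.6 × 4.6 = 1443 N·m counterclockwise.
Bag of cement: 23 × 9.8 = 225.4 N down at 1.8 m → arm 1.8 m, τ = 225.4 × 1.8 = 405.7 N·m counterclockwise.
Paint can: 2.5 × 9.8 = 24.5 N down at 3.7 m → arm 3.7 m, τ = 24.5 × 3.7 = 90.65 N·m counterclockwise.
Net moment of the loads = 2472 N·m counterclockwise.
The upward force F acts at the left end, arm 7.5 m, giving F × 7.5 clockwise.
For rotational equilibrium, F × 7.5 = 2472, so F = 2472 / 7.5 = 330 N.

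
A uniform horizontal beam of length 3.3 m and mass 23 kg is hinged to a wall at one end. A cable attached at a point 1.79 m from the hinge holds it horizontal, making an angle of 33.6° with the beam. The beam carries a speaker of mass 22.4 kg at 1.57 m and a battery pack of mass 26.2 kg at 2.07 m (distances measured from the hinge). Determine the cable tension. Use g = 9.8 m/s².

T ≈ 1260 N

About the hinge:
Beam weight: 23 × 9.8 = 225.4 N down at 1.65 m → arm 1.65 m, τ = 225.4 × 1.65 = 371.9 N·m clockwise.
Speaker: 22.4 × 9.8 = 219.5 N down at 1.57 m → arm 1.57 m, τ = 219.5 × 1.57 = 344.6 N·m clockwise.
Battery pack: 26.2 × 9.8 = 256.8 N down at 2.07 m → arm 2.07 m, τ = 256.8 × 2.07 = 531.6 N·m clockwise.
Total clockwise load moment = 1248 N·m.
The cable tension T acts at 1.79 m; only its component perpendicular to the beam, T sinθ, produces torque. sin 33.6° = 0.5534.
Balancing moments: T × 1.79 × 0.5534 = 1248, giving T = 1248 / 0.9906 = 1260 N.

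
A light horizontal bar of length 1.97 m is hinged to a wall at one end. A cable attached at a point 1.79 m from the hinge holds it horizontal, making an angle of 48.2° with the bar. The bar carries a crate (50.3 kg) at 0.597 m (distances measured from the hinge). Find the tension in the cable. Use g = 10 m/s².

Take moments about the hinge.
Crate: 50.3 × 10 = 503 N down at 0.597 m → arm 0.597 m, τ = 503 × 0.597 = 300.3 N·m clockwise.
Total clockwise load moment = 300.3 N·m.
The cable tension T acts at 1.79 m; only its component perpendicular to the bar, T sinθ, produces torque. sin 48.2° = 0.7455.
Setting net torque to zero: T × 1.79 × 0.7455 = 300.3 → T = 300.3 / 1.334 = 225 N.

T ≈ 225 N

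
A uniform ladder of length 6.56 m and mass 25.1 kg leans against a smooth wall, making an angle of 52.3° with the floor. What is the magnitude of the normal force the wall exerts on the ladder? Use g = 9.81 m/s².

N_wall ≈ 95.2 N

Taking torques about the foot of the ladder:
Ladder weight 25.1×9.81 = 246.2 N acts at 3.28 m along the ladder; its horizontal arm is 3.28·cos52.3° = 2.006 m → τ = 493.9 N·m clockwise.
Wall normal N acts horizontally at the top; its moment arm is the height L sinθ = 6.56·sin52.3° = 5.19 m, counterclockwise.
Στ = 0 ⇒ N × 5.19 = 493.9 ⇒ N = 95.2 N.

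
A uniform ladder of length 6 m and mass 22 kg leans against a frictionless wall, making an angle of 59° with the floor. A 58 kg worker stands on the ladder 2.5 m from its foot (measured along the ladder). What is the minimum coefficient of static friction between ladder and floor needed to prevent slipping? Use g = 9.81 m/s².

Sum moments about the foot of the ladder (the floor normal and friction both act there and drop out).
Ladder weight 22×9.81 = 215.8 N acts at 3 m along the ladder; its horizontal arm is 3·cos59° = 1.545 m → τ = 333.4 N·m clockwise.
Worker: 58×9.81 = 569 N at 2.5 m → arm 1.288 m → τ = 732.9 N·m clockwise.
Wall normal N acts horizontally at the top; its moment arm is the height L sinθ = 6·sin59° = 5.143 m, counterclockwise.
Balancing moments: N × 5.143 = 1066, giving N = 207.3 N.
ΣFx = 0 ⇒ f = N_wall = 207.3 N. ΣFy = 0 ⇒ N_floor = 784.8 N.
μ_min = f / N_floor = 207.3 / 784.8 = 0.264.

μ_min ≈ 0.264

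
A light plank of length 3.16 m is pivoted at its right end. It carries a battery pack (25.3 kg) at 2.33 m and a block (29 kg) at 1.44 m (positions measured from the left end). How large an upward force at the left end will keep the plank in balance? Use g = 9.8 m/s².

Choose the right end as the axis so the unknown pivot reaction has zero arm there.
Battery pack: 25.3 × 9.8 = 247.9 N down at 2.33 m → arm 0.83 m, τ = 247.9 × 0.83 = 205.8 N·m counterclockwise.
Block: 29 × 9.8 = 284.2 N down at 1.44 m → arm 1.72 m, τ = 284.2 × 1.72 = 488.8 N·m counterclockwise.
Net moment of the loads = 694.6 N·m counterclockwise.
The upward force F acts at the left end, arm 3.16 m, giving F × 3.16 clockwise.
Στ = 0 ⇒ F × 3.16 = 694.6 ⇒ F = 694.6 / 3.16 = 220 N.

F ≈ 220 N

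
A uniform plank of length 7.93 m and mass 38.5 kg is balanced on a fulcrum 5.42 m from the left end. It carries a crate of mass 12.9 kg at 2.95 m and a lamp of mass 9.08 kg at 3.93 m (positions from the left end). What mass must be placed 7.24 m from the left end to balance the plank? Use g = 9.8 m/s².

Taking torques about the fulcrum (at 5.42 m from the left end):
Beam weight: 38.5 × 9.8 = 377.3 N down at 3.965 m → arm 1.455 m, τ = 377.3 × 1.455 = 549 N·m counterclockwise.
Crate: 12.9 × 9.8 = 126.4 N down at 2.95 m → arm 2.47 m, τ = 126.4 × 2.47 = 312.2 N·m counterclockwise.
Lamp: 9.08 × 9.8 = 88.98 N down at 3.93 m → arm 1.49 m, τ = 88.98 × 1.49 = 132.6 N·m counterclockwise.
Net moment of known loads = 993.8 N·m counterclockwise.
An unknown mass m at 7.24 m has arm 1.82 m; its moment is m·g·1.82 clockwise.
Setting net torque to zero: m × 9.8 × 1.82 = 993.8 → m = 993.8 / (9.8 × 1.82) = 55.7 kg.

m ≈ 55.7 kg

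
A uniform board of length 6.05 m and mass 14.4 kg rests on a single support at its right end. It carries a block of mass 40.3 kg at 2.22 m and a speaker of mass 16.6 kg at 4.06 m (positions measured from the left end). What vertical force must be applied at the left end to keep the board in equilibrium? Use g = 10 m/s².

F ≈ 382 N

About the right end:
Beam weight: 14.4 × 10 = 144 N down at 3.025 m → arm 3.025 m, τ = 144 × 3.025 = 435.6 N·m counterclockwise.
Block: 40.3 × 10 = 403 N down at 2.22 m → arm 3.83 m, τ = 403 × 3.83 = 1543 N·m counterclockwise.
Speaker: 16.6 × 10 = 166 N down at 4.06 m → arm 1.99 m, τ = 166 × 1.99 = 330.3 N·m counterclockwise.
Net moment of the loads = 2309 N·m counterclockwise.
The upward force F acts at the left end, arm 6.05 m, giving F × 6.05 clockwise.
For rotational equilibrium, F × 6.05 = 2309, so F = 2309 / 6.05 = 382 N.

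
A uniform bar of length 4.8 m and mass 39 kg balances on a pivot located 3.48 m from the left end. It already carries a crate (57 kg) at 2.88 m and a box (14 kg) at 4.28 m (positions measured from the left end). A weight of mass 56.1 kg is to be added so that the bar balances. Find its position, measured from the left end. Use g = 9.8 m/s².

x ≈ 4.64 m from the left end

Choose the pivot (at 3.48 m from the left end) as the axis so the support reaction has zero arm there.
Beam weight: 39 × 9.8 = 382.2 N down at 2.4 m → arm 1.08 m, τ = 382.2 × 1.08 = 412.8 N·m counterclockwise.
Crate: 57 × 9.8 = 558.6 N down at 2.88 m → arm 0.6 m, τ = 558.6 × 0.6 = 335.2 N·m counterclockwise.
Box: 14 × 9.8 = 137.2 N down at 4.28 m → arm 0.8 m, τ = 137.2 × 0.8 = 109.8 N·m clockwise.
Net moment of existing loads = 638.2 N·m counterclockwise.
The weight weighs 56.1 × 9.8 = 549.8 N and must supply an equal clockwise moment, so its lever arm about the pivot is 638.2 / 549.8 = 1.16 m.
That puts it at 3.48 + 1.16 = 4.64 m from the left end.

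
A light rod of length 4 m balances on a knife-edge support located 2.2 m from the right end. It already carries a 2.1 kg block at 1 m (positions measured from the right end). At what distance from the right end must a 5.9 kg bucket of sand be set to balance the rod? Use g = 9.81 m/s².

x ≈ 2.63 m from the right end

Sum moments about the knife-edge support (at 2.2 m from the right end) (the support reaction has zero arm there).
Block: 2.1 × 9.81 = 20.6 N down at 1 m → arm 1.2 m, τ = 20.6 × 1.2 = 24.72 N·m clockwise.
Net moment of existing loads = 24.72 N·m clockwise.
The bucket of sand weighs 5.9 × 9.81 = 57.88 N and must supply an equal counterclockwise moment, so its lever arm about the knife-edge support is 24.72 / 57.88 = 0.427 m.
That puts it at 2.2 + 0.427 = 2.63 m from the right end.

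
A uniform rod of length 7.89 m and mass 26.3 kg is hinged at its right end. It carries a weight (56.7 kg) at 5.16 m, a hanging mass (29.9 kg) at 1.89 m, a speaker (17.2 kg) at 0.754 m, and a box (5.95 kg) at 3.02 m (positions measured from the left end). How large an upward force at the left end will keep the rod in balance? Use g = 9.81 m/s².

F ≈ 733 N

About the right end:
Beam weight: 26.3 × 9.81 = 258 N down at 3.945 m → arm 3.945 m, τ = 258 × 3.945 = 1018 N·m counterclockwise.
Weight: 56.7 × 9.81 = 556.2 N down at 5.16 m → arm 2.73 m, τ = 556.2 × 2.73 = 1518 N·m counterclockwise.
Hanging mass: 29.9 × 9.81 = 293.3 N down at 1.89 m → arm 6 m, τ = 293.3 × 6 = 1760 N·m counterclockwise.
Speaker: 17.2 × 9.81 = 168.7 N down at 0.754 m → arm 7.136 m, τ = 168.7 × 7.136 = 1204 N·m counterclockwise.
Box: 5.95 × 9.81 = 58.37 N down at 3.02 m → arm 4.87 m, τ = 58.37 × 4.87 = 284.3 N·m counterclockwise.
Net moment of the loads = 5784 N·m counterclockwise.
The upward force F acts at the left end, arm 7.89 m, giving F × 7.89 clockwise.
Στ = 0 ⇒ F × 7.89 = 5784 ⇒ F = 5784 / 7.89 = 733 N.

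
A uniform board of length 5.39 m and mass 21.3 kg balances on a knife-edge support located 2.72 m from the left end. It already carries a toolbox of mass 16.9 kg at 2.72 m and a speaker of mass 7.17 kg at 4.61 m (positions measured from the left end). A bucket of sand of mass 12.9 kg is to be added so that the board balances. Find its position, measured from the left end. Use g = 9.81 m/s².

x ≈ 1.71 m from the left end

Taking torques about the knife-edge support (at 2.72 m from the left end):
Beam weight: 21.3 × 9.81 = 209 N down at 2.695 m → arm 0.025 m, τ = 209 × 0.025 = 5.225 N·m counterclockwise.
Toolbox: acts at the knife-edge support, moment arm 0 → no torque.
Speaker: 7.17 × 9.81 = 70.34 N down at 4.61 m → arm 1.89 m, τ = 70.34 × 1.89 = 132.9 N·m clockwise.
Net moment of existing loads = 127.7 N·m clockwise.
The bucket of sand weighs 12.9 × 9.81 = 126.5 N and must supply an equal counterclockwise moment, so its lever arm about the knife-edge support is 127.7 / 126.5 = 1.01 m.
That puts it at 2.72 − 1.01 = 1.71 m from the left end.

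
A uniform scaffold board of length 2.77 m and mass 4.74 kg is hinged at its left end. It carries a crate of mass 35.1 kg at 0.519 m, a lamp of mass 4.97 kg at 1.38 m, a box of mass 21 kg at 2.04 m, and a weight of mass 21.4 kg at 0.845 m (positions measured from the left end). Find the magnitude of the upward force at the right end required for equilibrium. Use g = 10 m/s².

F ≈ 334 N

Taking torques about the left end:
Beam weight: 4.74 × 10 = 47.4 N down at 1.385 m → arm 1.385 m, τ = 47.4 × 1.385 = 65.65 N·m clockwise.
Crate: 35.1 × 10 = 351 N down at 0.519 m → arm 0.519 m, τ = 351 × 0.519 = 182.2 N·m clockwise.
Lamp: 4.97 × 10 = 49.7 N down at 1.38 m → arm 1.38 m, τ = 49.7 × 1.38 = 68.59 N·m clockwise.
Box: 21 × 10 = 210 N down at 2.04 m → arm 2.04 m, τ = 210 × 2.04 = 428.4 N·m clockwise.
Weight: 21.4 × 10 = 214 N down at 0.845 m → arm 0.845 m, τ = 214 × 0.845 = 180.8 N·m clockwise.
Net moment of the loads = 925.6 N·m clockwise.
The upward force F acts at the right end, arm 2.77 m, giving F × 2.77 counterclockwise.
Στ = 0 ⇒ F × 2.77 = 925.6 ⇒ F = 925.6 / 2.77 = 334 N.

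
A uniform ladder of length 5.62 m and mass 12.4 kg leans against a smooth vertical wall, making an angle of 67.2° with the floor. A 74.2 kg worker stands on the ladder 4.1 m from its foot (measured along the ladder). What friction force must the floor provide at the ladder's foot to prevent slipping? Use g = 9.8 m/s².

Taking torques about the foot of the ladder:
Ladder weight 12.4×9.8 = 121.5 N acts at 2.81 m along the ladder; its horizontal arm is 2.81·cos67.2° = 1.089 m → τ = 132.3 N·m clockwise.
Worker: 74.2×9.8 = 727.2 N at 4.1 m → arm 1.589 m → τ = 1156 N·m clockwise.
Wall normal N acts horizontally at the top; its moment arm is the height L sinθ = 5.62·sin67.2° = 5.181 m, counterclockwise.
Στ = 0 ⇒ N × 5.181 = 1288 ⇒ N = 249 N.
ΣFx = 0: friction at the foot balances the wall's push, so f = N_wall = 249 N.

f ≈ 249 N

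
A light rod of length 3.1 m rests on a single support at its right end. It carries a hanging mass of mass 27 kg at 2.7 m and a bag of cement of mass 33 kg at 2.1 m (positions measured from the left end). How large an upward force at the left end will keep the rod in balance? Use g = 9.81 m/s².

F ≈ 139 N

About the right end:
Hanging mass: 27 × 9.81 = 264.9 N down at 2.7 m → arm 0.4 m, τ = 264.9 × 0.4 = 106 N·m counterclockwise.
Bag of cement: 33 × 9.81 = 323.7 N down at 2.1 m → arm 1 m, τ = 323.7 × 1 = 323.7 N·m counterclockwise.
Net moment of the loads = 429.7 N·m counterclockwise.
The upward force F acts at the left end, arm 3.1 m, giving F × 3.1 clockwise.
For rotational equilibrium, F × 3.1 = 429.7, so F = 429.7 / 3.1 = 139 N.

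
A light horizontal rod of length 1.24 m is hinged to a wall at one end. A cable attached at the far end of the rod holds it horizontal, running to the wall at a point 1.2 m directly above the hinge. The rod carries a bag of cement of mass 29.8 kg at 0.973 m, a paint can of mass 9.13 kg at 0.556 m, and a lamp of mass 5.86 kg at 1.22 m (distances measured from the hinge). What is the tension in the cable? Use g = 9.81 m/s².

T ≈ 469 N

Taking torques about the hinge:
Bag of cement: 29.8 × 9.81 = 292.3 N down at 0.973 m → arm 0.973 m, τ = 292.3 × 0.973 = 284.4 N·m clockwise.
Paint can: 9.13 × 9.81 = 89.57 N down at 0.556 m → arm 0.556 m, τ = 89.57 × 0.556 = 49.8 N·m clockwise.
Lamp: 5.86 × 9.81 = 57.49 N down at 1.22 m → arm 1.22 m, τ = 57.49 × 1.22 = 70.14 N·m clockwise.
Total clockwise load moment = 404.3 N·m.
The cable tension T acts at 1.24 m; only its component perpendicular to the rod, T sinθ, produces torque. sinθ = h/√(h²+d²) = 1.2/√(1.2²+1.24²) = 0.6954.
Setting net torque to zero: T × 1.24 × 0.6954 = 404.3 → T = 404.3 / 0.8623 = 469 N.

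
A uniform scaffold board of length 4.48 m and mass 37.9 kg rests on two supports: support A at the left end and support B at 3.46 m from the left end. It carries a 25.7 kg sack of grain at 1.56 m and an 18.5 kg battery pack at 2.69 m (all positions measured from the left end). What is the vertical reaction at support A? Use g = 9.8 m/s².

About support B:
Beam weight: 37.9 × 9.8 = 371.4 N down at 2.24 m → arm 1.22 m, τ = 371.4 × 1.22 = 453.1 N·m counterclockwise.
Sack of grain: 25.7 × 9.8 = 251.9 N down at 1.56 m → arm 1.9 m, τ = 251.9 × 1.9 = 478.6 N·m counterclockwise.
Battery pack: 18.5 × 9.8 = 181.3 N down at 2.69 m → arm 0.77 m, τ = 181.3 × 0.77 = 139.6 N·m counterclockwise.
Net load moment about support B = 1071 N·m counterclockwise.
Reaction R at support A is upward at 0 m, arm 3.46 m → moment R × 3.46 clockwise.
Balancing moments: R × 3.46 = 1071, giving R = 310 N.

R_A ≈ 310 N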